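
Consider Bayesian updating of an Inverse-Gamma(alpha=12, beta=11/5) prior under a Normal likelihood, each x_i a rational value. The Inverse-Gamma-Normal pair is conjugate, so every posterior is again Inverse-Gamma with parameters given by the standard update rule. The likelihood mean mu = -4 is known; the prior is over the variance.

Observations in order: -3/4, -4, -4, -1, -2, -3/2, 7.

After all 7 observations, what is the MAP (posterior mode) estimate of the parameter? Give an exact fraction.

obs 1: x=-3/4 → posterior Inverse-Gamma(25/2, 1197/160)
obs 2: x=-4 → posterior Inverse-Gamma(13, 1197/160)
obs 3: x=-4 → posterior Inverse-Gamma(27/2, 1197/160)
obs 4: x=-1 → posterior Inverse-Gamma(14, 1917/160)
obs 5: x=-2 → posterior Inverse-Gamma(29/2, 2237/160)
obs 6: x=-3/2 → posterior Inverse-Gamma(15, 2737/160)
obs 7: x=7 → posterior Inverse-Gamma(31/2, 12417/160)

4139/880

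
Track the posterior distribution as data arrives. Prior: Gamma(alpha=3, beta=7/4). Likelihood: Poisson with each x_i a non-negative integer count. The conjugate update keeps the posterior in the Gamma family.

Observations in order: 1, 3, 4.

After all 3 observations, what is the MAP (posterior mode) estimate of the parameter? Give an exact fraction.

40/19

obs 1: x=1 → posterior Gamma(4, 11/4)
obs 2: x=3 → posterior Gamma(7, 15/4)
obs 3: x=4 → posterior Gamma(11, 19/4)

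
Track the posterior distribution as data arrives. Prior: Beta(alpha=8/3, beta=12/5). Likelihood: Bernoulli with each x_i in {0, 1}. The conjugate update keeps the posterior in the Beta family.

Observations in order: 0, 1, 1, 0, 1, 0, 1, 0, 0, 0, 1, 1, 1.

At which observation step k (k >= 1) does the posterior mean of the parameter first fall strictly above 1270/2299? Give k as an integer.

obs 1: x=0 → posterior Beta(8/3, 17/5)
obs 2: x=1 → posterior Beta(11/3, 17/5)
obs 3: x=1 → posterior Beta(14/3, 17/5)
obs 4: x=0 → posterior Beta(14/3, 22/5)
obs 5: x=1 → posterior Beta(17/3, 22/5)
obs 6: x=0 → posterior Beta(17/3, 27/5)
obs 7: x=1 → posterior Beta(20/3, 27/5)
obs 8: x=0 → posterior Beta(20/3, 32/5)
obs 9: x=0 → posterior Beta(20/3, 37/5)
obs 10: x=0 → posterior Beta(20/3, 42/5)
obs 11: x=1 → posterior Beta(23/3, 42/5)
obs 12: x=1 → posterior Beta(26/3, 42/5)
obs 13: x=1 → posterior Beta(29/3, 42/5)

k = 3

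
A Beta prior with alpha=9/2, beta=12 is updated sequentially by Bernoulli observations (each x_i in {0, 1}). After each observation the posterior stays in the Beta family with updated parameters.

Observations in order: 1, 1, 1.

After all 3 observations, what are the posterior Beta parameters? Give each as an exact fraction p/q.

alpha=15/2, beta=12

obs 1: x=1 → posterior Beta(11/2, 12)
obs 2: x=1 → posterior Beta(13/2, 12)
obs 3: x=1 → posterior Beta(15/2, 12)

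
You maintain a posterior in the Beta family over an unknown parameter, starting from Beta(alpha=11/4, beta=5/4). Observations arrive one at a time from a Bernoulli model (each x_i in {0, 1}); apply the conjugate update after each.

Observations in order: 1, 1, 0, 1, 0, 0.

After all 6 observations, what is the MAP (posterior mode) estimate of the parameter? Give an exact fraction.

19/32

obs 1: x=1 → posterior Beta(15/4, 5/4)
obs 2: x=1 → posterior Beta(19/4, 5/4)
obs 3: x=0 → posterior Beta(19/4, 9/4)
obs 4: x=1 → posterior Beta(23/4, 9/4)
obs 5: x=0 → posterior Beta(23/4, 13/4)
obs 6: x=0 → posterior Beta(23/4, 17/4)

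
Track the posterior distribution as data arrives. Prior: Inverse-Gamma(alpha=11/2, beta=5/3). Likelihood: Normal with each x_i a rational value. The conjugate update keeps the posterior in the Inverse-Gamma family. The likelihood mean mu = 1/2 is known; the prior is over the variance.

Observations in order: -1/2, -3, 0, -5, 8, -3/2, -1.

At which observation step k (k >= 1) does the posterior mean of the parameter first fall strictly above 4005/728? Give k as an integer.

obs 1: x=-1/2 → posterior Inverse-Gamma(6, 13/6)
obs 2: x=-3 → posterior Inverse-Gamma(13/2, 199/24)
obs 3: x=0 → posterior Inverse-Gamma(7, 101/12)
obs 4: x=-5 → posterior Inverse-Gamma(15/2, 565/24)
obs 5: x=8 → posterior Inverse-Gamma(8, 155/3)
obs 6: x=-3/2 → posterior Inverse-Gamma(17/2, 161/3)
obs 7: x=-1 → posterior Inverse-Gamma(9, 1315/24)

k = 5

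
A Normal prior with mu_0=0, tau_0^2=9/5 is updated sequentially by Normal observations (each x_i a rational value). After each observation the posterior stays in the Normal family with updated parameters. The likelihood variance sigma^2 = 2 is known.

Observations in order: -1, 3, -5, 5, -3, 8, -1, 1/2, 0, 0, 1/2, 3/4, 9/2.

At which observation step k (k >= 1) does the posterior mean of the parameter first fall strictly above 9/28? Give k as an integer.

obs 1: x=-1 → posterior Normal(-9/19, 18/19)
obs 2: x=3 → posterior Normal(9/14, 9/14)
obs 3: x=-5 → posterior Normal(-27/37, 18/37)
obs 4: x=5 → posterior Normal(9/23, 9/23)
obs 5: x=-3 → posterior Normal(-9/55, 18/55)
obs 6: x=8 → posterior Normal(63/64, 9/32)
obs 7: x=-1 → posterior Normal(54/73, 18/73)
obs 8: x=1/2 → posterior Normal(117/164, 9/41)
obs 9: x=0 → posterior Normal(9/14, 18/91)
obs 10: x=0 → posterior Normal(117/200, 9/50)
obs 11: x=1/2 → posterior Normal(63/109, 18/109)
obs 12: x=3/4 → posterior Normal(279/472, 9/59)
obs 13: x=9/2 → posterior Normal(441/508, 18/127)

k = 2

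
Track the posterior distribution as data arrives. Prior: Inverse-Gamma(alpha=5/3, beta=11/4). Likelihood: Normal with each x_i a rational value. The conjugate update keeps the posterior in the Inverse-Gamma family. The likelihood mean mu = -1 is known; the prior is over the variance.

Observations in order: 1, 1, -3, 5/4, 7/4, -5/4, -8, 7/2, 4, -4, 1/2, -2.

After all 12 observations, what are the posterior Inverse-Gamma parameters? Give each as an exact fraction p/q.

alpha=23/3, beta=2187/32

obs 1: x=1 → posterior Inverse-Gamma(13/6, 19/4)
obs 2: x=1 → posterior Inverse-Gamma(8/3, 27/4)
obs 3: x=-3 → posterior Inverse-Gamma(19/6, 35/4)
obs 4: x=5/4 → posterior Inverse-Gamma(11/3, 361/32)
obs 5: x=7/4 → posterior Inverse-Gamma(25/6, 241/16)
obs 6: x=-5/4 → posterior Inverse-Gamma(14/3, 483/32)
obs 7: x=-8 → posterior Inverse-Gamma(31/6, 1267/32)
obs 8: x=7/2 → posterior Inverse-Gamma(17/3, 1591/32)
obs 9: x=4 → posterior Inverse-Gamma(37/6, 1991/32)
obs 10: x=-4 → posterior Inverse-Gamma(20/3, 2135/32)
obs 11: x=1/2 → posterior Inverse-Gamma(43/6, 2171/32)
obs 12: x=-2 → posterior Inverse-Gamma(23/3, 2187/32)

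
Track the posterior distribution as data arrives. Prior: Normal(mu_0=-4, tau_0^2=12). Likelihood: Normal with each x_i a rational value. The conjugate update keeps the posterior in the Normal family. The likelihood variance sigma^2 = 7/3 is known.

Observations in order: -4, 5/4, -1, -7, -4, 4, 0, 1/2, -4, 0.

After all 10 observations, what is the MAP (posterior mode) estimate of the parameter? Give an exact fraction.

-541/367

obs 1: x=-4 → posterior Normal(-4, 84/43)
obs 2: x=5/4 → posterior Normal(-127/79, 84/79)
obs 3: x=-1 → posterior Normal(-163/115, 84/115)
obs 4: x=-7 → posterior Normal(-415/151, 84/151)
obs 5: x=-4 → posterior Normal(-559/187, 84/187)
obs 6: x=4 → posterior Normal(-415/223, 84/223)
obs 7: x=0 → posterior Normal(-415/259, 12/37)
obs 8: x=1/2 → posterior Normal(-397/295, 84/295)
obs 9: x=-4 → posterior Normal(-541/331, 84/331)
obs 10: x=0 → posterior Normal(-541/367, 84/367)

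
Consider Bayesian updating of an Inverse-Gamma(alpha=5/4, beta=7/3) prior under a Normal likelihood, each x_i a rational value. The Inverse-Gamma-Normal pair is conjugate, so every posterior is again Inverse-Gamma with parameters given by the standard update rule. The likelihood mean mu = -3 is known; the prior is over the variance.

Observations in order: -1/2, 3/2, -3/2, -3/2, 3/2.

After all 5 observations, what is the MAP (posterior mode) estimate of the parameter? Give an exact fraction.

671/114

obs 1: x=-1/2 → posterior Inverse-Gamma(7/4, 131/24)
obs 2: x=3/2 → posterior Inverse-Gamma(9/4, 187/12)
obs 3: x=-3/2 → posterior Inverse-Gamma(11/4, 401/24)
obs 4: x=-3/2 → posterior Inverse-Gamma(13/4, 107/6)
obs 5: x=3/2 → posterior Inverse-Gamma(15/4, 671/24)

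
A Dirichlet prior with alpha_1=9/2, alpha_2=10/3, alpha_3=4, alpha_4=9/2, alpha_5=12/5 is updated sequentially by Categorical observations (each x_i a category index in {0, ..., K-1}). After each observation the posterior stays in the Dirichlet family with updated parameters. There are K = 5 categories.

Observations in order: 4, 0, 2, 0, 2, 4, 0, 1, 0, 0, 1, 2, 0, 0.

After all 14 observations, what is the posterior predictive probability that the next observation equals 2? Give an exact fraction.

105/491

obs 1: x=4 → posterior Dirichlet(9/2, 10/3, 4, 9/2, 17/5)
obs 2: x=0 → posterior Dirichlet(11/2, 10/3, 4, 9/2, 17/5)
obs 3: x=2 → posterior Dirichlet(11/2, 10/3, 5, 9/2, 17/5)
obs 4: x=0 → posterior Dirichlet(13/2, 10/3, 5, 9/2, 17/5)
obs 5: x=2 → posterior Dirichlet(13/2, 10/3, 6, 9/2, 17/5)
obs 6: x=4 → posterior Dirichlet(13/2, 10/3, 6, 9/2, 22/5)
obs 7: x=0 → posterior Dirichlet(15/2, 10/3, 6, 9/2, 22/5)
obs 8: x=1 → posterior Dirichlet(15/2, 13/3, 6, 9/2, 22/5)
obs 9: x=0 → posterior Dirichlet(17/2, 13/3, 6, 9/2, 22/5)
obs 10: x=0 → posterior Dirichlet(19/2, 13/3, 6, 9/2, 22/5)
obs 11: x=1 → posterior Dirichlet(19/2, 16/3, 6, 9/2, 22/5)
obs 12: x=2 → posterior Dirichlet(19/2, 16/3, 7, 9/2, 22/5)
obs 13: x=0 → posterior Dirichlet(21/2, 16/3, 7, 9/2, 22/5)
obs 14: x=0 → posterior Dirichlet(23/2, 16/3, 7, 9/2, 22/5)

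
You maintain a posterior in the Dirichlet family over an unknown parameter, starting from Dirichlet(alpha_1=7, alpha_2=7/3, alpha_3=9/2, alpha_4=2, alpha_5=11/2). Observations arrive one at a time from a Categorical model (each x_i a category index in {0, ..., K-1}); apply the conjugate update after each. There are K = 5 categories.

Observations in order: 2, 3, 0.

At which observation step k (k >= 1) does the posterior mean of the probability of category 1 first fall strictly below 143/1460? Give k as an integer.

k = 3

obs 1: x=2 → posterior Dirichlet(7, 7/3, 11/2, 2, 11/2)
obs 2: x=3 → posterior Dirichlet(7, 7/3, 11/2, 3, 11/2)
obs 3: x=0 → posterior Dirichlet(8, 7/3, 11/2, 3, 11/2)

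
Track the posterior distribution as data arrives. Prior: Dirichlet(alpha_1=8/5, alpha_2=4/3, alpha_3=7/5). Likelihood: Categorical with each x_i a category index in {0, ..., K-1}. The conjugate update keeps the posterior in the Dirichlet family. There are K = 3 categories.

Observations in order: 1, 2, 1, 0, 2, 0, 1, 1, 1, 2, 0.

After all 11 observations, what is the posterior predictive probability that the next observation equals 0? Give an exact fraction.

3/10

obs 1: x=1 → posterior Dirichlet(8/5, 7/3, 7/5)
obs 2: x=2 → posterior Dirichlet(8/5, 7/3, 12/5)
obs 3: x=1 → posterior Dirichlet(8/5, 10/3, 12/5)
obs 4: x=0 → posterior Dirichlet(13/5, 10/3, 12/5)
obs 5: x=2 → posterior Dirichlet(13/5, 10/3, 17/5)
obs 6: x=0 → posterior Dirichlet(18/5, 10/3, 17/5)
obs 7: x=1 → posterior Dirichlet(18/5, 13/3, 17/5)
obs 8: x=1 → posterior Dirichlet(18/5, 16/3, 17/5)
obs 9: x=1 → posterior Dirichlet(18/5, 19/3, 17/5)
obs 10: x=2 → posterior Dirichlet(18/5, 19/3, 22/5)
obs 11: x=0 → posterior Dirichlet(23/5, 19/3, 22/5)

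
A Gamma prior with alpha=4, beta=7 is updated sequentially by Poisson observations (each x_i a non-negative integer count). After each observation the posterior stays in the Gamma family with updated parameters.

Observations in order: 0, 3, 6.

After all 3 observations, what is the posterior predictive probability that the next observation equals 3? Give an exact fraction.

4550000000000000/45949729863572161

obs 1: x=0 → posterior Gamma(4, 8)
obs 2: x=3 → posterior Gamma(7, 9)
obs 3: x=6 → posterior Gamma(13, 10)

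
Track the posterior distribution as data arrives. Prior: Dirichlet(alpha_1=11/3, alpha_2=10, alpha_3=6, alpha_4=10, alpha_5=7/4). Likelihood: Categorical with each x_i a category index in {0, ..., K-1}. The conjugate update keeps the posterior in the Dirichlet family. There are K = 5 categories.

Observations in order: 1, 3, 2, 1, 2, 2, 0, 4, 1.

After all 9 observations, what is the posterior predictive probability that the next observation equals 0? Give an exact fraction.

obs 1: x=1 → posterior Dirichlet(11/3, 11, 6, 10, 7/4)
obs 2: x=3 → posterior Dirichlet(11/3, 11, 6, 11, 7/4)
obs 3: x=2 → posterior Dirichlet(11/3, 11, 7, 11, 7/4)
obs 4: x=1 → posterior Dirichlet(11/3, 12, 7, 11, 7/4)
obs 5: x=2 → posterior Dirichlet(11/3, 12, 8, 11, 7/4)
obs 6: x=2 → posterior Dirichlet(11/3, 12, 9, 11, 7/4)
obs 7: x=0 → posterior Dirichlet(14/3, 12, 9, 11, 7/4)
obs 8: x=4 → posterior Dirichlet(14/3, 12, 9, 11, 11/4)
obs 9: x=1 → posterior Dirichlet(14/3, 13, 9, 11, 11/4)

56/485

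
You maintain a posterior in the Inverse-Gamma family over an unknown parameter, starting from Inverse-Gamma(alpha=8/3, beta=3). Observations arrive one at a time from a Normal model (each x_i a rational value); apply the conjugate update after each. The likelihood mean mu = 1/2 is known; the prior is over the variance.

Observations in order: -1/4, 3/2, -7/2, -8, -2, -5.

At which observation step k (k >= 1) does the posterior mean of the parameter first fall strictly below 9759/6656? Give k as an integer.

obs 1: x=-1/4 → posterior Inverse-Gamma(19/6, 105/32)
obs 2: x=3/2 → posterior Inverse-Gamma(11/3, 121/32)
obs 3: x=-7/2 → posterior Inverse-Gamma(25/6, 377/32)
obs 4: x=-8 → posterior Inverse-Gamma(14/3, 1533/32)
obs 5: x=-2 → posterior Inverse-Gamma(31/6, 1633/32)
obs 6: x=-5 → posterior Inverse-Gamma(17/3, 2117/32)

k = 2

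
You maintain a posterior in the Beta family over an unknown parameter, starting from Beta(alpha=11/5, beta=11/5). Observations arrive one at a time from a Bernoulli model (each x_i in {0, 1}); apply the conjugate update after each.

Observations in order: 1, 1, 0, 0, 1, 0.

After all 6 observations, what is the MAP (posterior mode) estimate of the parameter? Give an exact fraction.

1/2

obs 1: x=1 → posterior Beta(16/5, 11/5)
obs 2: x=1 → posterior Beta(21/5, 11/5)
obs 3: x=0 → posterior Beta(21/5, 16/5)
obs 4: x=0 → posterior Beta(21/5, 21/5)
obs 5: x=1 → posterior Beta(26/5, 21/5)
obs 6: x=0 → posterior Beta(26/5, 26/5)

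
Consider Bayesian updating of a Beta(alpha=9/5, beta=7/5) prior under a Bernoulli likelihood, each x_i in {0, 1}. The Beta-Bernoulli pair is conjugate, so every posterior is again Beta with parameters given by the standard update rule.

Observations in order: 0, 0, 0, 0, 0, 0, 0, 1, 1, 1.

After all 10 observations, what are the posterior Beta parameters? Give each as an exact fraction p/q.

obs 1: x=0 → posterior Beta(9/5, 12/5)
obs 2: x=0 → posterior Beta(9/5, 17/5)
obs 3: x=0 → posterior Beta(9/5, 22/5)
obs 4: x=0 → posterior Beta(9/5, 27/5)
obs 5: x=0 → posterior Beta(9/5, 32/5)
obs 6: x=0 → posterior Beta(9/5, 37/5)
obs 7: x=0 → posterior Beta(9/5, 42/5)
obs 8: x=1 → posterior Beta(14/5, 42/5)
obs 9: x=1 → posterior Beta(19/5, 42/5)
obs 10: x=1 → posterior Beta(24/5, 42/5)

alpha=24/5, beta=42/5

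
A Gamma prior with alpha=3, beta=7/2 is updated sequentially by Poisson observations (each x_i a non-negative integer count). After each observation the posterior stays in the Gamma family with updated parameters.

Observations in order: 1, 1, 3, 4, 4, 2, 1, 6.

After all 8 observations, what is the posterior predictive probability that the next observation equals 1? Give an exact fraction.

22091535143839090932347624819379886/88817841970012523233890533447265625

obs 1: x=1 → posterior Gamma(4, 9/2)
obs 2: x=1 → posterior Gamma(5, 11/2)
obs 3: x=3 → posterior Gamma(8, 13/2)
obs 4: x=4 → posterior Gamma(12, 15/2)
obs 5: x=4 → posterior Gamma(16, 17/2)
obs 6: x=2 → posterior Gamma(18, 19/2)
obs 7: x=1 → posterior Gamma(19, 21/2)
obs 8: x=6 → posterior Gamma(25, 23/2)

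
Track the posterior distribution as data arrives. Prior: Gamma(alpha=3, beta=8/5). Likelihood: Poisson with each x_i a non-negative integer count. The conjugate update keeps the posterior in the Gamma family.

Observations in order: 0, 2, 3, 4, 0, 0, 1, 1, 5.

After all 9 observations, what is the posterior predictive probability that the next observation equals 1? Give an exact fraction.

54823294200576971077268408565684115/185592264682226060569122324245118976

obs 1: x=0 → posterior Gamma(3, 13/5)
obs 2: x=2 → posterior Gamma(5, 18/5)
obs 3: x=3 → posterior Gamma(8, 23/5)
obs 4: x=4 → posterior Gamma(12, 28/5)
obs 5: x=0 → posterior Gamma(12, 33/5)
obs 6: x=0 → posterior Gamma(12, 38/5)
obs 7: x=1 → posterior Gamma(13, 43/5)
obs 8: x=1 → posterior Gamma(14, 48/5)
obs 9: x=5 → posterior Gamma(19, 53/5)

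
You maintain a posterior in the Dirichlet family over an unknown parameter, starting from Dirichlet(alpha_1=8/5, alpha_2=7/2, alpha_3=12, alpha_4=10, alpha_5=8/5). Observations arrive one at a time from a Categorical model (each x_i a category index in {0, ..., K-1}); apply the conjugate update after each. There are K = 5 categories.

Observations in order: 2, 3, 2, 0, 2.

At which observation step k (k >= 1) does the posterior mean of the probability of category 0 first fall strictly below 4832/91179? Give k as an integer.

obs 1: x=2 → posterior Dirichlet(8/5, 7/2, 13, 10, 8/5)
obs 2: x=3 → posterior Dirichlet(8/5, 7/2, 13, 11, 8/5)
obs 3: x=2 → posterior Dirichlet(8/5, 7/2, 14, 11, 8/5)
obs 4: x=0 → posterior Dirichlet(13/5, 7/2, 14, 11, 8/5)
obs 5: x=2 → posterior Dirichlet(13/5, 7/2, 15, 11, 8/5)

k = 2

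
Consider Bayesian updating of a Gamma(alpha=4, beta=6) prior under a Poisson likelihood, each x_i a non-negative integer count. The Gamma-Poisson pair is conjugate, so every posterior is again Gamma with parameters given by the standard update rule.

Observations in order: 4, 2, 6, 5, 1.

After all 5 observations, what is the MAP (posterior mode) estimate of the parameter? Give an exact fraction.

21/11

obs 1: x=4 → posterior Gamma(8, 7)
obs 2: x=2 → posterior Gamma(10, 8)
obs 3: x=6 → posterior Gamma(16, 9)
obs 4: x=5 → posterior Gamma(21, 10)
obs 5: x=1 → posterior Gamma(22, 11)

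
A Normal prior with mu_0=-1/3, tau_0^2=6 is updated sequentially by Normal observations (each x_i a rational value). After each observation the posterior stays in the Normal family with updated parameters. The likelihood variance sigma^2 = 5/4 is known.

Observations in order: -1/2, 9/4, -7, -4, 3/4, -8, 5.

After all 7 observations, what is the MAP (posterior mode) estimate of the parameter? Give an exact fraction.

-833/519

obs 1: x=-1/2 → posterior Normal(-41/87, 30/29)
obs 2: x=9/4 → posterior Normal(121/159, 30/53)
obs 3: x=-7 → posterior Normal(-383/231, 30/77)
obs 4: x=-4 → posterior Normal(-671/303, 30/101)
obs 5: x=3/4 → posterior Normal(-617/375, 6/25)
obs 6: x=-8 → posterior Normal(-1193/447, 30/149)
obs 7: x=5 → posterior Normal(-833/519, 30/173)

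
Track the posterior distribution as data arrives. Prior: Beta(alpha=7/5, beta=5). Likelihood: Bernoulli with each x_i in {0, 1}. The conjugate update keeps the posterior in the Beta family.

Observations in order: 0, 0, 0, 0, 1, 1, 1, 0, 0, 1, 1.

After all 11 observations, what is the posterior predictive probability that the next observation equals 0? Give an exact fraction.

55/87

obs 1: x=0 → posterior Beta(7/5, 6)
obs 2: x=0 → posterior Beta(7/5, 7)
obs 3: x=0 → posterior Beta(7/5, 8)
obs 4: x=0 → posterior Beta(7/5, 9)
obs 5: x=1 → posterior Beta(12/5, 9)
obs 6: x=1 → posterior Beta(17/5, 9)
obs 7: x=1 → posterior Beta(22/5, 9)
obs 8: x=0 → posterior Beta(22/5, 10)
obs 9: x=0 → posterior Beta(22/5, 11)
obs 10: x=1 → posterior Beta(27/5, 11)
obs 11: x=1 → posterior Beta(32/5, 11)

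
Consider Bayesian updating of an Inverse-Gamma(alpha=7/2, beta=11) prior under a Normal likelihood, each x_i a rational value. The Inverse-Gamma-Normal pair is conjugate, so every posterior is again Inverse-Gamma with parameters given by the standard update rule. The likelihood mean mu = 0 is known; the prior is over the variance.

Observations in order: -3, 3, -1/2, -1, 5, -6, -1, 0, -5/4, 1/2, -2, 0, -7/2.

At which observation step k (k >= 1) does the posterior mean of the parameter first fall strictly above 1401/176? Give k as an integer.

k = 6

obs 1: x=-3 → posterior Inverse-Gamma(4, 31/2)
obs 2: x=3 → posterior Inverse-Gamma(9/2, 20)
obs 3: x=-1/2 → posterior Inverse-Gamma(5, 161/8)
obs 4: x=-1 → posterior Inverse-Gamma(11/2, 165/8)
obs 5: x=5 → posterior Inverse-Gamma(6, 265/8)
obs 6: x=-6 → posterior Inverse-Gamma(13/2, 409/8)
obs 7: x=-1 → posterior Inverse-Gamma(7, 413/8)
obs 8: x=0 → posterior Inverse-Gamma(15/2, 413/8)
obs 9: x=-5/4 → posterior Inverse-Gamma(8, 1677/32)
obs 10: x=1/2 → posterior Inverse-Gamma(17/2, 1681/32)
obs 11: x=-2 → posterior Inverse-Gamma(9, 1745/32)
obs 12: x=0 → posterior Inverse-Gamma(19/2, 1745/32)
obs 13: x=-7/2 → posterior Inverse-Gamma(10, 1941/32)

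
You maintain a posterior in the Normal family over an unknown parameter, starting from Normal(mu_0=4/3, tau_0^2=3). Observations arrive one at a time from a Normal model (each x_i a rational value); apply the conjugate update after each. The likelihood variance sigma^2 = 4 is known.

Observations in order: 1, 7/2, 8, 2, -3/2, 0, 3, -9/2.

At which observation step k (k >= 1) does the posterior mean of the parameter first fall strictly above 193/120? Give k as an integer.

obs 1: x=1 → posterior Normal(25/21, 12/7)
obs 2: x=7/2 → posterior Normal(113/60, 6/5)
obs 3: x=8 → posterior Normal(257/78, 12/13)
obs 4: x=2 → posterior Normal(293/96, 3/4)
obs 5: x=-3/2 → posterior Normal(7/3, 12/19)
obs 6: x=0 → posterior Normal(133/66, 6/11)
obs 7: x=3 → posterior Normal(32/15, 12/25)
obs 8: x=-9/2 → posterior Normal(239/168, 3/7)

k = 2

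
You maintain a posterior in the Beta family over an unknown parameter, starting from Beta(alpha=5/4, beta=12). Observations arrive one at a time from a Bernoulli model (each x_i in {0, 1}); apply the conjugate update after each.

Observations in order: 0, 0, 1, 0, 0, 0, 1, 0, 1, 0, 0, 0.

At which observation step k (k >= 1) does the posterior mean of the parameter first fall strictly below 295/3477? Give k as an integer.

obs 1: x=0 → posterior Beta(5/4, 13)
obs 2: x=0 → posterior Beta(5/4, 14)
obs 3: x=1 → posterior Beta(9/4, 14)
obs 4: x=0 → posterior Beta(9/4, 15)
obs 5: x=0 → posterior Beta(9/4, 16)
obs 6: x=0 → posterior Beta(9/4, 17)
obs 7: x=1 → posterior Beta(13/4, 17)
obs 8: x=0 → posterior Beta(13/4, 18)
obs 9: x=1 → posterior Beta(17/4, 18)
obs 10: x=0 → posterior Beta(17/4, 19)
obs 11: x=0 → posterior Beta(17/4, 20)
obs 12: x=0 → posterior Beta(17/4, 21)

k = 2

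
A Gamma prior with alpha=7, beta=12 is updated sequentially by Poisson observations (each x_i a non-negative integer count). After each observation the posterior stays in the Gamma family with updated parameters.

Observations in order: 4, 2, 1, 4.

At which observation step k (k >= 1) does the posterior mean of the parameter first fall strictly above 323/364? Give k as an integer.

obs 1: x=4 → posterior Gamma(11, 13)
obs 2: x=2 → posterior Gamma(13, 14)
obs 3: x=1 → posterior Gamma(14, 15)
obs 4: x=4 → posterior Gamma(18, 16)

k = 2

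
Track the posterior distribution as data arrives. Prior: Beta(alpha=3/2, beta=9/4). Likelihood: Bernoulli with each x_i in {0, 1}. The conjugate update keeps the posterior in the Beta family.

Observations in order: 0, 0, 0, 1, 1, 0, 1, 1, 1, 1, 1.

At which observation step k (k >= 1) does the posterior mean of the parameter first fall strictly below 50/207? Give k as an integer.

k = 3

obs 1: x=0 → posterior Beta(3/2, 13/4)
obs 2: x=0 → posterior Beta(3/2, 17/4)
obs 3: x=0 → posterior Beta(3/2, 21/4)
obs 4: x=1 → posterior Beta(5/2, 21/4)
obs 5: x=1 → posterior Beta(7/2, 21/4)
obs 6: x=0 → posterior Beta(7/2, 25/4)
obs 7: x=1 → posterior Beta(9/2, 25/4)
obs 8: x=1 → posterior Beta(11/2, 25/4)
obs 9: x=1 → posterior Beta(13/2, 25/4)
obs 10: x=1 → posterior Beta(15/2, 25/4)
obs 11: x=1 → posterior Beta(17/2, 25/4)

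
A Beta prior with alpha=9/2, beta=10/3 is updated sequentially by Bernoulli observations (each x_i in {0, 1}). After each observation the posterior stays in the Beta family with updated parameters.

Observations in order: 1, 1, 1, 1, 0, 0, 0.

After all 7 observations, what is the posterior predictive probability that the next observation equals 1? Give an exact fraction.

51/89

obs 1: x=1 → posterior Beta(11/2, 10/3)
obs 2: x=1 → posterior Beta(13/2, 10/3)
obs 3: x=1 → posterior Beta(15/2, 10/3)
obs 4: x=1 → posterior Beta(17/2, 10/3)
obs 5: x=0 → posterior Beta(17/2, 13/3)
obs 6: x=0 → posterior Beta(17/2, 16/3)
obs 7: x=0 → posterior Beta(17/2, 19/3)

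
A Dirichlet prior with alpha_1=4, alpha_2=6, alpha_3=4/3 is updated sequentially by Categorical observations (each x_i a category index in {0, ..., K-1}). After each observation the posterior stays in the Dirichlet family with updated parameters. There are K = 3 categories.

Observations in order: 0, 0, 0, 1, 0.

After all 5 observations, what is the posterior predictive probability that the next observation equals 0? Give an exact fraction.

24/49

obs 1: x=0 → posterior Dirichlet(5, 6, 4/3)
obs 2: x=0 → posterior Dirichlet(6, 6, 4/3)
obs 3: x=0 → posterior Dirichlet(7, 6, 4/3)
obs 4: x=1 → posterior Dirichlet(7, 7, 4/3)
obs 5: x=0 → posterior Dirichlet(8, 7, 4/3)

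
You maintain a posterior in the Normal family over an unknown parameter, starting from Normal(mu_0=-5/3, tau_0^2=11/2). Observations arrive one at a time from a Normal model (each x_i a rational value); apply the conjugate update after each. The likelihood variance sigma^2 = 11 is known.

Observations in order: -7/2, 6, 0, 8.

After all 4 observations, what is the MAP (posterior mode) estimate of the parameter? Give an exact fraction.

obs 1: x=-7/2 → posterior Normal(-41/18, 11/3)
obs 2: x=6 → posterior Normal(-5/24, 11/4)
obs 3: x=0 → posterior Normal(-1/6, 11/5)
obs 4: x=8 → posterior Normal(43/36, 11/6)

43/36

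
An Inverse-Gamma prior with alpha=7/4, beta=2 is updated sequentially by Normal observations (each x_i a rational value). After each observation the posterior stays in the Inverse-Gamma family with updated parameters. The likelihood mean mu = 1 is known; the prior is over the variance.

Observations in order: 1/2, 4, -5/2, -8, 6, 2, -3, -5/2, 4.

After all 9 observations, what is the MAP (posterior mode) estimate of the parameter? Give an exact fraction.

obs 1: x=1/2 → posterior Inverse-Gamma(9/4, 17/8)
obs 2: x=4 → posterior Inverse-Gamma(11/4, 53/8)
obs 3: x=-5/2 → posterior Inverse-Gamma(13/4, 51/4)
obs 4: x=-8 → posterior Inverse-Gamma(15/4, 213/4)
obs 5: x=6 → posterior Inverse-Gamma(17/4, 263/4)
obs 6: x=2 → posterior Inverse-Gamma(19/4, 265/4)
obs 7: x=-3 → posterior Inverse-Gamma(21/4, 297/4)
obs 8: x=-5/2 → posterior Inverse-Gamma(23/4, 643/8)
obs 9: x=4 → posterior Inverse-Gamma(25/4, 679/8)

679/58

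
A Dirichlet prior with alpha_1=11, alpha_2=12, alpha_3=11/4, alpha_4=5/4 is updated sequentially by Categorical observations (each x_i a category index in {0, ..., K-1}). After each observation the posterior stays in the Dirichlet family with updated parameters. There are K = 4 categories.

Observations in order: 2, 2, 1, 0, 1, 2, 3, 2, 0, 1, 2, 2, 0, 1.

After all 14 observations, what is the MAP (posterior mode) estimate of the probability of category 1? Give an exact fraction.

obs 1: x=2 → posterior Dirichlet(11, 12, 15/4, 5/4)
obs 2: x=2 → posterior Dirichlet(11, 12, 19/4, 5/4)
obs 3: x=1 → posterior Dirichlet(11, 13, 19/4, 5/4)
obs 4: x=0 → posterior Dirichlet(12, 13, 19/4, 5/4)
obs 5: x=1 → posterior Dirichlet(12, 14, 19/4, 5/4)
obs 6: x=2 → posterior Dirichlet(12, 14, 23/4, 5/4)
obs 7: x=3 → posterior Dirichlet(12, 14, 23/4, 9/4)
obs 8: x=2 → posterior Dirichlet(12, 14, 27/4, 9/4)
obs 9: x=0 → posterior Dirichlet(13, 14, 27/4, 9/4)
obs 10: x=1 → posterior Dirichlet(13, 15, 27/4, 9/4)
obs 11: x=2 → posterior Dirichlet(13, 15, 31/4, 9/4)
obs 12: x=2 → posterior Dirichlet(13, 15, 35/4, 9/4)
obs 13: x=0 → posterior Dirichlet(14, 15, 35/4, 9/4)
obs 14: x=1 → posterior Dirichlet(14, 16, 35/4, 9/4)

15/37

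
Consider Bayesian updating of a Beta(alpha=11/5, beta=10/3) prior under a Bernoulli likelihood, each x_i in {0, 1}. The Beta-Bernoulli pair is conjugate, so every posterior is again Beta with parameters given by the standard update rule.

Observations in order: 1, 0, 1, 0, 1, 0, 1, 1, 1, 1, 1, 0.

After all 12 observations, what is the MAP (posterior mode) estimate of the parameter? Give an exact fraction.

obs 1: x=1 → posterior Beta(16/5, 10/3)
obs 2: x=0 → posterior Beta(16/5, 13/3)
obs 3: x=1 → posterior Beta(21/5, 13/3)
obs 4: x=0 → posterior Beta(21/5, 16/3)
obs 5: x=1 → posterior Beta(26/5, 16/3)
obs 6: x=0 → posterior Beta(26/5, 19/3)
obs 7: x=1 → posterior Beta(31/5, 19/3)
obs 8: x=1 → posterior Beta(36/5, 19/3)
obs 9: x=1 → posterior Beta(41/5, 19/3)
obs 10: x=1 → posterior Beta(46/5, 19/3)
obs 11: x=1 → posterior Beta(51/5, 19/3)
obs 12: x=0 → posterior Beta(51/5, 22/3)

138/233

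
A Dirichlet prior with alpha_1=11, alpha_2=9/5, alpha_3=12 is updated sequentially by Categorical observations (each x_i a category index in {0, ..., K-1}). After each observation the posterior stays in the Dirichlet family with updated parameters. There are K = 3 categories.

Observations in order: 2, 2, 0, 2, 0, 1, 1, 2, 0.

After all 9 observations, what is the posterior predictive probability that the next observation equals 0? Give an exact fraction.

obs 1: x=2 → posterior Dirichlet(11, 9/5, 13)
obs 2: x=2 → posterior Dirichlet(11, 9/5, 14)
obs 3: x=0 → posterior Dirichlet(12, 9/5, 14)
obs 4: x=2 → posterior Dirichlet(12, 9/5, 15)
obs 5: x=0 → posterior Dirichlet(13, 9/5, 15)
obs 6: x=1 → posterior Dirichlet(13, 14/5, 15)
obs 7: x=1 → posterior Dirichlet(13, 19/5, 15)
obs 8: x=2 → posterior Dirichlet(13, 19/5, 16)
obs 9: x=0 → posterior Dirichlet(14, 19/5, 16)

70/169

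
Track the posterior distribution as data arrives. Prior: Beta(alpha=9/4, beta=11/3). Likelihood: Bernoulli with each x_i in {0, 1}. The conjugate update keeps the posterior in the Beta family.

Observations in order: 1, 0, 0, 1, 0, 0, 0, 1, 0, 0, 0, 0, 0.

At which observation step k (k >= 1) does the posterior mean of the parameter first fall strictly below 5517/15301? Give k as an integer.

k = 6

obs 1: x=1 → posterior Beta(13/4, 11/3)
obs 2: x=0 → posterior Beta(13/4, 14/3)
obs 3: x=0 → posterior Beta(13/4, 17/3)
obs 4: x=1 → posterior Beta(17/4, 17/3)
obs 5: x=0 → posterior Beta(17/4, 20/3)
obs 6: x=0 → posterior Beta(17/4, 23/3)
obs 7: x=0 → posterior Beta(17/4, 26/3)
obs 8: x=1 → posterior Beta(21/4, 26/3)
obs 9: x=0 → posterior Beta(21/4, 29/3)
obs 10: x=0 → posterior Beta(21/4, 32/3)
obs 11: x=0 → posterior Beta(21/4, 35/3)
obs 12: x=0 → posterior Beta(21/4, 38/3)
obs 13: x=0 → posterior Beta(21/4, 41/3)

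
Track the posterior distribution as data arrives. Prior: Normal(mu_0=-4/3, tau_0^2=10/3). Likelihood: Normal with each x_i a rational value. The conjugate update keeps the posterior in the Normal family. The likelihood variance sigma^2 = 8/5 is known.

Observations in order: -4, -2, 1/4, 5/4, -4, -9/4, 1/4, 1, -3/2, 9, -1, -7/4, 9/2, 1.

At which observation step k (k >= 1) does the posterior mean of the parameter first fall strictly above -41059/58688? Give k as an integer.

k = 10

obs 1: x=-4 → posterior Normal(-116/37, 40/37)
obs 2: x=-2 → posterior Normal(-83/31, 20/31)
obs 3: x=1/4 → posterior Normal(-213/116, 40/87)
obs 4: x=5/4 → posterior Normal(-257/224, 5/14)
obs 5: x=-4 → posterior Normal(-457/274, 40/137)
obs 6: x=-9/4 → posterior Normal(-1139/648, 20/81)
obs 7: x=1/4 → posterior Normal(-557/374, 40/187)
obs 8: x=1 → posterior Normal(-507/424, 10/53)
obs 9: x=-3/2 → posterior Normal(-97/79, 40/237)
obs 10: x=9 → posterior Normal(-33/131, 20/131)
obs 11: x=-1 → posterior Normal(-13/41, 40/287)
obs 12: x=-7/4 → posterior Normal(-539/1248, 5/39)
obs 13: x=9/2 → posterior Normal(-89/1348, 40/337)
obs 14: x=1 → posterior Normal(11/1448, 20/181)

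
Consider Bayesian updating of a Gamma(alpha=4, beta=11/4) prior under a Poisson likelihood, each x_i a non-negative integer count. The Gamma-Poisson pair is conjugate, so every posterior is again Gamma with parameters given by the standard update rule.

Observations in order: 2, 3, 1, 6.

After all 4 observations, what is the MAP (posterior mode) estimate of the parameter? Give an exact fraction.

obs 1: x=2 → posterior Gamma(6, 15/4)
obs 2: x=3 → posterior Gamma(9, 19/4)
obs 3: x=1 → posterior Gamma(10, 23/4)
obs 4: x=6 → posterior Gamma(16, 27/4)

20/9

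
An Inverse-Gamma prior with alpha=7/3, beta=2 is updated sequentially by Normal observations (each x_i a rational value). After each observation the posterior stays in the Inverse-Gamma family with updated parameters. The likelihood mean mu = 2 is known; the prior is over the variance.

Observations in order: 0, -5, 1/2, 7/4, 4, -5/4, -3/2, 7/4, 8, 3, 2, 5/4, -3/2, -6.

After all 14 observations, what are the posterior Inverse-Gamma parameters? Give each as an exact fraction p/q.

obs 1: x=0 → posterior Inverse-Gamma(17/6, 4)
obs 2: x=-5 → posterior Inverse-Gamma(10/3, 57/2)
obs 3: x=1/2 → posterior Inverse-Gamma(23/6, 237/8)
obs 4: x=7/4 → posterior Inverse-Gamma(13/3, 949/32)
obs 5: x=4 → posterior Inverse-Gamma(29/6, 1013/32)
obs 6: x=-5/4 → posterior Inverse-Gamma(16/3, 591/16)
obs 7: x=-3/2 → posterior Inverse-Gamma(35/6, 689/16)
obs 8: x=7/4 → posterior Inverse-Gamma(19/3, 1379/32)
obs 9: x=8 → posterior Inverse-Gamma(41/6, 1955/32)
obs 10: x=3 → posterior Inverse-Gamma(22/3, 1971/32)
obs 11: x=2 → posterior Inverse-Gamma(47/6, 1971/32)
obs 12: x=5/4 → posterior Inverse-Gamma(25/3, 495/8)
obs 13: x=-3/2 → posterior Inverse-Gamma(53/6, 68)
obs 14: x=-6 → posterior Inverse-Gamma(28/3, 100)

alpha=28/3, beta=100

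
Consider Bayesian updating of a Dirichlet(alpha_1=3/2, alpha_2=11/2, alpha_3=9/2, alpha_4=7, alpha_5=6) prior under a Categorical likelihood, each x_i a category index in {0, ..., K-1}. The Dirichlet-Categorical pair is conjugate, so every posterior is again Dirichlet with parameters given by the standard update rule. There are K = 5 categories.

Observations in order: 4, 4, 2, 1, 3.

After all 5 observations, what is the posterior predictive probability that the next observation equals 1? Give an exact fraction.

13/59

obs 1: x=4 → posterior Dirichlet(3/2, 11/2, 9/2, 7, 7)
obs 2: x=4 → posterior Dirichlet(3/2, 11/2, 9/2, 7, 8)
obs 3: x=2 → posterior Dirichlet(3/2, 11/2, 11/2, 7, 8)
obs 4: x=1 → posterior Dirichlet(3/2, 13/2, 11/2, 7, 8)
obs 5: x=3 → posterior Dirichlet(3/2, 13/2, 11/2, 8, 8)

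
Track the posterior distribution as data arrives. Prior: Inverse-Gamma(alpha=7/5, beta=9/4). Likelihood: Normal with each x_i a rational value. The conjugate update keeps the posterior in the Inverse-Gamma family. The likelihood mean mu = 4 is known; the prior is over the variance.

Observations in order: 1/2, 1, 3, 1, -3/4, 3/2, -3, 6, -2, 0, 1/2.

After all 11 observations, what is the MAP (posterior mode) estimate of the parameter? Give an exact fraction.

obs 1: x=1/2 → posterior Inverse-Gamma(19/10, 67/8)
obs 2: x=1 → posterior Inverse-Gamma(12/5, 103/8)
obs 3: x=3 → posterior Inverse-Gamma(29/10, 107/8)
obs 4: x=1 → posterior Inverse-Gamma(17/5, 143/8)
obs 5: x=-3/4 → posterior Inverse-Gamma(39/10, 933/32)
obs 6: x=3/2 → posterior Inverse-Gamma(22/5, 1033/32)
obs 7: x=-3 → posterior Inverse-Gamma(49/10, 1817/32)
obs 8: x=6 → posterior Inverse-Gamma(27/5, 1881/32)
obs 9: x=-2 → posterior Inverse-Gamma(59/10, 2457/32)
obs 10: x=0 → posterior Inverse-Gamma(32/5, 2713/32)
obs 11: x=1/2 → posterior Inverse-Gamma(69/10, 2909/32)

14545/1264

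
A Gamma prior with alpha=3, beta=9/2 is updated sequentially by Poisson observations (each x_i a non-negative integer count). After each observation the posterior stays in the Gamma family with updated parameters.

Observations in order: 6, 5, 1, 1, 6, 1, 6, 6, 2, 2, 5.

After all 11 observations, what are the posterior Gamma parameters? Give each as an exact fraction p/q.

alpha=44, beta=31/2

obs 1: x=6 → posterior Gamma(9, 11/2)
obs 2: x=5 → posterior Gamma(14, 13/2)
obs 3: x=1 → posterior Gamma(15, 15/2)
obs 4: x=1 → posterior Gamma(16, 17/2)
obs 5: x=6 → posterior Gamma(22, 19/2)
obs 6: x=1 → posterior Gamma(23, 21/2)
obs 7: x=6 → posterior Gamma(29, 23/2)
obs 8: x=6 → posterior Gamma(35, 25/2)
obs 9: x=2 → posterior Gamma(37, 27/2)
obs 10: x=2 → posterior Gamma(39, 29/2)
obs 11: x=5 → posterior Gamma(44, 31/2)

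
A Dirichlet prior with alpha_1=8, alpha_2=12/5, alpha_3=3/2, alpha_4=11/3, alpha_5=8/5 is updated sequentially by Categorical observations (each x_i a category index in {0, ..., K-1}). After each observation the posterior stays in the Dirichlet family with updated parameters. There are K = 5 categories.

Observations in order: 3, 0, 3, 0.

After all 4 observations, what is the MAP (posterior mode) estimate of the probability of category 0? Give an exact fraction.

54/97

obs 1: x=3 → posterior Dirichlet(8, 12/5, 3/2, 14/3, 8/5)
obs 2: x=0 → posterior Dirichlet(9, 12/5, 3/2, 14/3, 8/5)
obs 3: x=3 → posterior Dirichlet(9, 12/5, 3/2, 17/3, 8/5)
obs 4: x=0 → posterior Dirichlet(10, 12/5, 3/2, 17/3, 8/5)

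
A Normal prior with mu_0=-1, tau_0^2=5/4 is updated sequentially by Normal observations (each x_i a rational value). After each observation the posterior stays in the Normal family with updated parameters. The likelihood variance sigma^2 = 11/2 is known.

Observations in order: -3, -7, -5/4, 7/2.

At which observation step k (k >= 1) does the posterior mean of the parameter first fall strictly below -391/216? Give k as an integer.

k = 2

obs 1: x=-3 → posterior Normal(-37/27, 55/54)
obs 2: x=-7 → posterior Normal(-9/4, 55/64)
obs 3: x=-5/4 → posterior Normal(-313/148, 55/74)
obs 4: x=7/2 → posterior Normal(-81/56, 55/84)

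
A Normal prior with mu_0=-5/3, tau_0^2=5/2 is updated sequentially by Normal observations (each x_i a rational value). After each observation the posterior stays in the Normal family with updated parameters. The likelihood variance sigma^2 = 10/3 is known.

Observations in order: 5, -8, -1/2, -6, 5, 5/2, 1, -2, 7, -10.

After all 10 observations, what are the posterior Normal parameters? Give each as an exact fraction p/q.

obs 1: x=5 → posterior Normal(25/21, 10/7)
obs 2: x=-8 → posterior Normal(-47/30, 1)
obs 3: x=-1/2 → posterior Normal(-103/78, 10/13)
obs 4: x=-6 → posterior Normal(-211/96, 5/8)
obs 5: x=5 → posterior Normal(-121/114, 10/19)
obs 6: x=5/2 → posterior Normal(-19/33, 5/11)
obs 7: x=1 → posterior Normal(-29/75, 2/5)
obs 8: x=-2 → posterior Normal(-47/84, 5/14)
obs 9: x=7 → posterior Normal(16/93, 10/31)
obs 10: x=-10 → posterior Normal(-37/51, 5/17)

mu_0=-37/51, tau_0^2=5/17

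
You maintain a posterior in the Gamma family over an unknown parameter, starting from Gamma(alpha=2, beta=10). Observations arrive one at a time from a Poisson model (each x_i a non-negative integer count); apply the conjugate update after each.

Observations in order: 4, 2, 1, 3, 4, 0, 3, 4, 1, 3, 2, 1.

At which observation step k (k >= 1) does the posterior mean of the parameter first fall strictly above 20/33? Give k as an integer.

obs 1: x=4 → posterior Gamma(6, 11)
obs 2: x=2 → posterior Gamma(8, 12)
obs 3: x=1 → posterior Gamma(9, 13)
obs 4: x=3 → posterior Gamma(12, 14)
obs 5: x=4 → posterior Gamma(16, 15)
obs 6: x=0 → posterior Gamma(16, 16)
obs 7: x=3 → posterior Gamma(19, 17)
obs 8: x=4 → posterior Gamma(23, 18)
obs 9: x=1 → posterior Gamma(24, 19)
obs 10: x=3 → posterior Gamma(27, 20)
obs 11: x=2 → posterior Gamma(29, 21)
obs 12: x=1 → posterior Gamma(30, 22)

k = 2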